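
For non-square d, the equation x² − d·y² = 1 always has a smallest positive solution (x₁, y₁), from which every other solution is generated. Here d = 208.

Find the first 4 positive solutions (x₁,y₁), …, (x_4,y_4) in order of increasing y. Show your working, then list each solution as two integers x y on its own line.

649 45
842401 58410
1093435849 75816135
1419278889601 98409284820

[14; 2,2,1,2,2,28] for √208; ℓ=6 ⇒ convergent index 5
a_0=14:  p_0=14·1+0=14,  q_0=14·0+1=1
…
a_2=2:  p_2=2·29+14=72,  q_2=2·2+1=5
a_3=1:  p_3=1·72+29=101,  q_3=1·5+2=7
a_4=2:  p_4=2·101+72=274,  q_4=2·7+5=19
a_5=2:  p_5=2·274+101=649,  q_5=2·19+7=45
(x₁, y₁) = (649, 45);  649² − 208·45² = 1 ✓
(x_2, y_2) = (649·649 + 208·45·45, 649·45 + 45·649) = (842401, 58410)
(x_3, y_3) = (649·842401 + 208·45·58410, 649·58410 + 45·842401) = (1093435849, 75816135)
(x_4, y_4) = (649·1093435849 + 208·45·75816135, 649·75816135 + 45·1093435849) = (1419278889601, 98409284820)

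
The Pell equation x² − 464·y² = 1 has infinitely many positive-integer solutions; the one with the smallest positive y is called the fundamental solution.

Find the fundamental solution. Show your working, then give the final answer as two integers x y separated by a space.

√464 → a₀=21, period (1,1,5,1,1,1,5,1,1,42); ℓ=10 even so k=9
a_0=21:  p_0=21·1+0=21,  q_0=21·0+1=1
…
a_4=1:  p_4=1·237+43=280,  q_4=1·11+2=13
…
a_8=1:  p_8=1·4502+797=5299,  q_8=1·209+37=246
a_9=1:  p_9=1·5299+4502=9801,  q_9=1·246+209=455
fundamental: x₁=9801, y₁=455  (since 96059601 − 464·207025 = 1)

9801 455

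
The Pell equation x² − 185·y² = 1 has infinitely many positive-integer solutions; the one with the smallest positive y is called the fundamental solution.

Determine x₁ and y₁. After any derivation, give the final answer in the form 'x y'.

9249 680

√185 = [13; 1,1,1,1,26, …], period ℓ=5 (odd) → k=9
a_0=13:  p_0=13·1+0=13,  q_0=13·0+1=1
a_1=1:  p_1=1·13+1=14,  q_1=1·1+0=1
a_2=1:  p_2=1·14+13=27,  q_2=1·1+1=2
a_3=1:  p_3=1·27+14=41,  q_3=1·2+1=3
…
a_5=26:  p_5=26·68+41=1809,  q_5=26·5+3=133
a_6=1:  p_6=1·1809+68=1877,  q_6=1·133+5=138
a_7=1:  p_7=1·1877+1809=3686,  q_7=1·138+133=271
a_8=1:  p_8=1·3686+1877=5563,  q_8=1·271+138=409
a_9=1:  p_9=1·5563+3686=9249,  q_9=1·409+271=680
→ (9249, 680).  Check: 9249²=85544001, 185·680²=85544000, difference 1.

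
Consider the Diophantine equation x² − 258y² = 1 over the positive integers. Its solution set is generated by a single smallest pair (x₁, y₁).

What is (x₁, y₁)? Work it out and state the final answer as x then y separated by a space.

257 16

√258 = [16; 16,32, …], period ℓ=2 (even) → k=1
step 0: (16, 1)  from 16·(1,0) + (0,1)
step 1: (257, 16)  from 16·(16,1) + (1,0)
fundamental: x₁=257, y₁=16  (since 66049 − 258·256 = 1)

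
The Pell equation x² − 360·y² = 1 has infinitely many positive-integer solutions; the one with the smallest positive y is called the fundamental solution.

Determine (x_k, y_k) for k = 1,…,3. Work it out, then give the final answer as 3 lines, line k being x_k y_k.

19 1
721 38
27379 1443

[18; 1,36] for √360; ℓ=2 ⇒ convergent index 1
a_0=18:  p_0=18·1+0=18,  q_0=18·0+1=1
a_1=1:  p_1=1·18+1=19,  q_1=1·1+0=1
fundamental: x₁=19, y₁=1  (since 361 − 360·1 = 1)
(19+1√360)^2 = 721 + 38√360
(19+1√360)^3 = 27379 + 1443√360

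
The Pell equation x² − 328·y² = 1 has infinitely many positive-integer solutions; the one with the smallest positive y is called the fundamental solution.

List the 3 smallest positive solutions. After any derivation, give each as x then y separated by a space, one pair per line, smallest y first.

163 9
53137 2934
17322499 956475

√328 = [18; 9,36, …], period ℓ=2 (even) → k=1
i=0: a=18 ⇒ p=18, q=1
i=1: a=9 ⇒ p=163, q=9
fundamental: x₁=163, y₁=9  (since 26569 − 328·81 = 1)
k=2:  x_2 = 163·163+328·9·9 = 53137,  y_2 = 163·9+9·163 = 2934
k=3:  x_3 = 163·53137+328·9·2934 = 17322499,  y_3 = 163·2934+9·53137 = 956475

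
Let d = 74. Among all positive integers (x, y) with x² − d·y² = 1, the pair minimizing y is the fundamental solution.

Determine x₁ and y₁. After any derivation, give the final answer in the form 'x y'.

d=74: √d = [8; 1,1,1,1,16] (ℓ=5, odd), read p_9/q_9
i=0: a=8 ⇒ p=8, q=1
i=1: a=1 ⇒ p=9, q=1
i=2: a=1 ⇒ p=17, q=2
i=3: a=1 ⇒ p=26, q=3
…
i=5: a=16 ⇒ p=714, q=83
…
i=7: a=1 ⇒ p=1471, q=171
i=8: a=1 ⇒ p=2228, q=259
i=9: a=1 ⇒ p=3699, q=430
→ (3699, 430).  Check: 3699²=13682601, 74·430²=13682600, difference 1.

3699 430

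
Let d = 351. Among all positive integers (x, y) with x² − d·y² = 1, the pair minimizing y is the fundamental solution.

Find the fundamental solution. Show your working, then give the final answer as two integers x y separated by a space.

62425 3332

√351 → a₀=18, period (1,2,1,3,2,2,2,3,1,2,1,36); ℓ=12 even so k=11
step 0: (18, 1)  from 18·(1,0) + (0,1)
step 1: (19, 1)  from 1·(18,1) + (1,0)
step 2: (56, 3)  from 2·(19,1) + (18,1)
…
step 6: (1555, 83)  from 2·(637,34) + (281,15)
step 7: (3747, 200)  from 2·(1555,83) + (637,34)
…
step 10: (45882, 2449)  from 2·(16543,883) + (12796,683)
step 11: (62425, 3332)  from 1·(45882,2449) + (16543,883)
→ (62425, 3332).  Check: 62425²=3896880625, 351·3332²=3896880624, difference 1.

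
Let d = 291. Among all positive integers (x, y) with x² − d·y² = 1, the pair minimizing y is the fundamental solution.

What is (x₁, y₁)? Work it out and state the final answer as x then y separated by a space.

[17; 17,34] for √291; ℓ=2 ⇒ convergent index 1
a_0=17:  p_0=17·1+0=17,  q_0=17·0+1=1
a_1=17:  p_1=17·17+1=290,  q_1=17·1+0=17
fundamental: x₁=290, y₁=17  (since 84100 − 291·289 = 1)

290 17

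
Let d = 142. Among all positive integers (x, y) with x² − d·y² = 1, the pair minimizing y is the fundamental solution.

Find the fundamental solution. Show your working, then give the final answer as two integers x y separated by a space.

143 12

√142 → a₀=11, period (1,10,1,22); ℓ=4 even so k=3
a_0=11:  p_0=11·1+0=11,  q_0=11·0+1=1
…
a_2=10:  p_2=10·12+11=131,  q_2=10·1+1=11
a_3=1:  p_3=1·131+12=143,  q_3=1·11+1=12
→ (143, 12).  Check: 143²=20449, 142·12²=20448, difference 1.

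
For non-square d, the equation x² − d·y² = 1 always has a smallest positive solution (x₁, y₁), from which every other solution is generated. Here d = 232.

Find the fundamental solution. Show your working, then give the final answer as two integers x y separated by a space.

[15; 4,3,7,3,4,30] for √232; ℓ=6 ⇒ convergent index 5
i=0: a=15 ⇒ p=15, q=1
…
i=4: a=3 ⇒ p=4539, q=298
i=5: a=4 ⇒ p=19603, q=1287
fundamental: x₁=19603, y₁=1287  (since 384277609 − 232·1656369 = 1)

19603 1287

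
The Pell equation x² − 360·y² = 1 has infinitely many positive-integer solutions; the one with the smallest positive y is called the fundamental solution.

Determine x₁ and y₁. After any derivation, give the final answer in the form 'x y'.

19 1

√360 → a₀=18, period (1,36); ℓ=2 even so k=1
k=0  a_k=18  p_k/q_k = 18/1
k=1  a_k=1  p_k/q_k = 19/1
→ (19, 1).  Check: 19²=361, 360·1²=360, difference 1.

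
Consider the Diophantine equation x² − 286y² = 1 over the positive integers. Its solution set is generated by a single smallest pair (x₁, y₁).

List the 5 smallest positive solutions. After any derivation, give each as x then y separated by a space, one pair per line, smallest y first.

561835 33222
631317134449 37330564740
709392124465745995 41947235681362578
797122648497793485067201 47134850318039357456520
895702806436806213240996001675 52964017256829337557486465822

[16; 1,10,3,3,2,3,3,10,1,32] for √286; ℓ=10 ⇒ convergent index 9
i=0: a=16 ⇒ p=16, q=1
…
i=2: a=10 ⇒ p=186, q=11
i=3: a=3 ⇒ p=575, q=34
i=4: a=3 ⇒ p=1911, q=113
i=5: a=2 ⇒ p=4397, q=260
…
i=7: a=3 ⇒ p=49703, q=2939
i=8: a=10 ⇒ p=512132, q=30283
i=9: a=1 ⇒ p=561835, q=33222
fundamental: x₁=561835, y₁=33222  (since 315658567225 − 286·1103701284 = 1)
n=2: (561835,33222)∘(561835,33222) = (561835·561835+286·33222·33222, 561835·33222+33222·561835) = (631317134449,37330564740)
n=3: (631317134449,37330564740)∘(561835,33222) = (561835·631317134449+286·33222·37330564740, 561835·37330564740+33222·631317134449) = (709392124465745995,41947235681362578)
n=4: (709392124465745995,41947235681362578)∘(561835,33222) = (561835·709392124465745995+286·33222·41947235681362578, 561835·41947235681362578+33222·709392124465745995) = (797122648497793485067201,47134850318039357456520)
n=5: (797122648497793485067201,47134850318039357456520)∘(561835,33222) = (561835·797122648497793485067201+286·33222·47134850318039357456520, 561835·47134850318039357456520+33222·797122648497793485067201) = (895702806436806213240996001675,52964017256829337557486465822)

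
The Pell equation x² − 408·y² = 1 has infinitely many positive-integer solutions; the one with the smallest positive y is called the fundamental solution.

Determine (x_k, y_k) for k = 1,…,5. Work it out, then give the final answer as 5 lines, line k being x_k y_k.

101 5
20401 1010
4120901 204015
832401601 41210020
168141002501 8324220025

√408 → a₀=20, period (5,40); ℓ=2 even so k=1
step 0: (20, 1)  from 20·(1,0) + (0,1)
step 1: (101, 5)  from 5·(20,1) + (1,0)
(x₁, y₁) = (101, 5);  101² − 408·5² = 1 ✓
(101+5√408)^2 = 20401 + 1010√408
(101+5√408)^3 = 4120901 + 204015√408
(101+5√408)^4 = 832401601 + 41210020√408
(101+5√408)^5 = 168141002501 + 8324220025√408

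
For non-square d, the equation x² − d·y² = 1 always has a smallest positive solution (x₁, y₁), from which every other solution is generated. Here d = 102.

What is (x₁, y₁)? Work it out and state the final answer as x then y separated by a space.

101 10

√102 → a₀=10, period (10,20); ℓ=2 even so k=1
i=0: a=10 ⇒ p=10, q=1
i=1: a=10 ⇒ p=101, q=10
→ (101, 10).  Check: 101²=10201, 102·10²=10200, difference 1.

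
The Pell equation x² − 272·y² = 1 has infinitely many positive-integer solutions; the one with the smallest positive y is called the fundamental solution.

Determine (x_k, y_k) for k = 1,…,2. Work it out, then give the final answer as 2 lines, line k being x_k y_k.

d=272: √d = [16; 2,32] (ℓ=2, even), read p_1/q_1
a_0=16:  p_0=16·1+0=16,  q_0=16·0+1=1
a_1=2:  p_1=2·16+1=33,  q_1=2·1+0=2
→ (33, 2).  Check: 33²=1089, 272·2²=1088, difference 1.
(33+2√272)^2 = 2177 + 132√272

33 2
2177 132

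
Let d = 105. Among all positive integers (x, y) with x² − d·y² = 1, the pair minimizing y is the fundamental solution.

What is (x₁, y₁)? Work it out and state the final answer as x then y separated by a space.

√105 = [10; 4,20, …], period ℓ=2 (even) → k=1
k=0  a_k=10  p_k/q_k = 10/1
k=1  a_k=4  p_k/q_k = 41/4
fundamental: x₁=41, y₁=4  (since 1681 − 105·16 = 1)

41 4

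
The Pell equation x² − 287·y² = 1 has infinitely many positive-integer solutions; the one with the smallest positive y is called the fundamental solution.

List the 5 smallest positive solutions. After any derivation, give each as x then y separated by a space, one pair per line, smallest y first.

288 17
165887 9792
95550624 5640175
55036993537 3248731008
31701212726688 1871263420433

[16; 1,15,1,32] for √287; ℓ=4 ⇒ convergent index 3
k=0  a_k=16  p_k/q_k = 16/1
k=1  a_k=1  p_k/q_k = 17/1
k=2  a_k=15  p_k/q_k = 271/16
k=3  a_k=1  p_k/q_k = 288/17
→ (288, 17).  Check: 288²=82944, 287·17²=82943, difference 1.
(x_2, y_2) = (288·288 + 287·17·17, 288·17 + 17·288) = (165887, 9792)
(x_3, y_3) = (288·165887 + 287·17·9792, 288·9792 + 17·165887) = (95550624, 5640175)
(x_4, y_4) = (288·95550624 + 287·17·5640175, 288·5640175 + 17·95550624) = (55036993537, 3248731008)
(x_5, y_5) = (288·55036993537 + 287·17·3248731008, 288·3248731008 + 17·55036993537) = (31701212726688, 1871263420433)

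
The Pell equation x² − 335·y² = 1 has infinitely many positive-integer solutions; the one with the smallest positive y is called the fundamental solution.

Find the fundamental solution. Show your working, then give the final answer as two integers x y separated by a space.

604 33

√335 = [18; 3,3,3,36, …], period ℓ=4 (even) → k=3
step 0: (18, 1)  from 18·(1,0) + (0,1)
…
step 2: (183, 10)  from 3·(55,3) + (18,1)
step 3: (604, 33)  from 3·(183,10) + (55,3)
(x₁, y₁) = (604, 33);  604² − 335·33² = 1 ✓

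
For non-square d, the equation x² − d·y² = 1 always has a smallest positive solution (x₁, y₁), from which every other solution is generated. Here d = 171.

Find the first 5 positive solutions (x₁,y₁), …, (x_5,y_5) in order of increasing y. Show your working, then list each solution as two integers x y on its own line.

[13; 13,26] for √171; ℓ=2 ⇒ convergent index 1
i=0: a=13 ⇒ p=13, q=1
i=1: a=13 ⇒ p=170, q=13
(x₁, y₁) = (170, 13);  170² − 171·13² = 1 ✓
(x_2, y_2) = (170·170 + 171·13·13, 170·13 + 13·170) = (57799, 4420)
(x_3, y_3) = (170·57799 + 171·13·4420, 170·4420 + 13·57799) = (19651490, 1502787)
(x_4, y_4) = (170·19651490 + 171·13·1502787, 170·1502787 + 13·19651490) = (6681448801, 510943160)
(x_5, y_5) = (170·6681448801 + 171·13·510943160, 170·510943160 + 13·6681448801) = (2271672940850, 173719171613)

170 13
57799 4420
19651490 1502787
6681448801 510943160
2271672940850 173719171613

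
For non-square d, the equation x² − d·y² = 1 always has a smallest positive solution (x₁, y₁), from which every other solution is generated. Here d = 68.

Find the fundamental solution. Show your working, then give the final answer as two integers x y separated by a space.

[8; 4,16] for √68; ℓ=2 ⇒ convergent index 1
k=0  a_k=8  p_k/q_k = 8/1
k=1  a_k=4  p_k/q_k = 33/4
→ (33, 4).  Check: 33²=1089, 68·4²=1088, difference 1.

33 4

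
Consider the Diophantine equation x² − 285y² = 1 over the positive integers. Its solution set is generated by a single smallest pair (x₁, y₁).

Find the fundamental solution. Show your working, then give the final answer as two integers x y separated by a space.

√285 = [16; 1,7,2,7,1,32, …], period ℓ=6 (even) → k=5
k=0  a_k=16  p_k/q_k = 16/1
k=1  a_k=1  p_k/q_k = 17/1
…
k=3  a_k=2  p_k/q_k = 287/17
k=4  a_k=7  p_k/q_k = 2144/127
k=5  a_k=1  p_k/q_k = 2431/144
fundamental: x₁=2431, y₁=144  (since 5909761 − 285·20736 = 1)

2431 144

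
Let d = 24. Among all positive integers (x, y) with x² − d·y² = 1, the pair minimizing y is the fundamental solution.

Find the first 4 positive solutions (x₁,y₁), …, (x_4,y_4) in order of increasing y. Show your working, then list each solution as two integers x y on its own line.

√24 → a₀=4, period (1,8); ℓ=2 even so k=1
k=0  a_k=4  p_k/q_k = 4/1
k=1  a_k=1  p_k/q_k = 5/1
fundamental: x₁=5, y₁=1  (since 25 − 24·1 = 1)
(x_2, y_2) = (5·5 + 24·1·1, 5·1 + 1·5) = (49, 10)
(x_3, y_3) = (5·49 + 24·1·10, 5·10 + 1·49) = (485, 99)
(x_4, y_4) = (5·485 + 24·1·99, 5·99 + 1·485) = (4801, 980)

5 1
49 10
485 99
4801 980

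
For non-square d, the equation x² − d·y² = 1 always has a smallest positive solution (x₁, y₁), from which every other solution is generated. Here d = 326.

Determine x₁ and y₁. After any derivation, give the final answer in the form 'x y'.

325 18

[18; 18,36] for √326; ℓ=2 ⇒ convergent index 1
k=0  a_k=18  p_k/q_k = 18/1
k=1  a_k=18  p_k/q_k = 325/18
(x₁, y₁) = (325, 18);  325² − 326·18² = 1 ✓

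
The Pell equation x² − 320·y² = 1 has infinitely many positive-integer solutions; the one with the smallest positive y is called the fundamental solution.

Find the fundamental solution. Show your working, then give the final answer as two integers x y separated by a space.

d=320: √d = [17; 1,7,1,34] (ℓ=4, even), read p_3/q_3
step 0: (17, 1)  from 17·(1,0) + (0,1)
…
step 2: (143, 8)  from 7·(18,1) + (17,1)
step 3: (161, 9)  from 1·(143,8) + (18,1)
→ (161, 9).  Check: 161²=25921, 320·9²=25920, difference 1.

161 9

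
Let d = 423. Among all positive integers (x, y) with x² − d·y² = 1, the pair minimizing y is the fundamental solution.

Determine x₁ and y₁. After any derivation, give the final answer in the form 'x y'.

d=423: √d = [20; 1,1,3,4,3,1,1,40] (ℓ=8, even), read p_7/q_7
i=0: a=20 ⇒ p=20, q=1
…
i=2: a=1 ⇒ p=41, q=2
i=3: a=3 ⇒ p=144, q=7
i=4: a=4 ⇒ p=617, q=30
…
i=6: a=1 ⇒ p=2612, q=127
i=7: a=1 ⇒ p=4607, q=224
(x₁, y₁) = (4607, 224);  4607² − 423·224² = 1 ✓

4607 224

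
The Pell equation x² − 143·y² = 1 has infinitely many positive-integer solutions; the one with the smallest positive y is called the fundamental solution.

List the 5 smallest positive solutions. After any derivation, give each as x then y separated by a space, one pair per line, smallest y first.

12 1
287 24
6876 575
164737 13776
3946812 330049

√143 → a₀=11, period (1,22); ℓ=2 even so k=1
a_0=11:  p_0=11·1+0=11,  q_0=11·0+1=1
a_1=1:  p_1=1·11+1=12,  q_1=1·1+0=1
→ (12, 1).  Check: 12²=144, 143·1²=143, difference 1.
(12+1√143)^2 = 287 + 24√143
(12+1√143)^3 = 6876 + 575√143
(12+1√143)^4 = 164737 + 13776√143
(12+1√143)^5 = 3946812 + 330049√143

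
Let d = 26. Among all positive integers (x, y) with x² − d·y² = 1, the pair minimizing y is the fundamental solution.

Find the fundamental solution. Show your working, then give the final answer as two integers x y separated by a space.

51 10

√26 = [5; 10, …], period ℓ=1 (odd) → k=1
a_0=5:  p_0=5·1+0=5,  q_0=5·0+1=1
a_1=10:  p_1=10·5+1=51,  q_1=10·1+0=10
fundamental: x₁=51, y₁=10  (since 2601 − 26·100 = 1)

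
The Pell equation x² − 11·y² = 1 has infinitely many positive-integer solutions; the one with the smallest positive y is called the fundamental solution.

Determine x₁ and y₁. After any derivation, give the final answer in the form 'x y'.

10 3

√11 = [3; 3,6, …], period ℓ=2 (even) → k=1
k=0  a_k=3  p_k/q_k = 3/1
k=1  a_k=3  p_k/q_k = 10/3
(x₁, y₁) = (10, 3);  10² − 11·3² = 1 ✓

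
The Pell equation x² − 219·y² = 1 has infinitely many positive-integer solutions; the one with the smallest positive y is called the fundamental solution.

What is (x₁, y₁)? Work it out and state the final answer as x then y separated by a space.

[14; 1,3,1,28] for √219; ℓ=4 ⇒ convergent index 3
k=0  a_k=14  p_k/q_k = 14/1
k=1  a_k=1  p_k/q_k = 15/1
k=2  a_k=3  p_k/q_k = 59/4
k=3  a_k=1  p_k/q_k = 74/5
→ (74, 5).  Check: 74²=5476, 219·5²=5475, difference 1.

74 5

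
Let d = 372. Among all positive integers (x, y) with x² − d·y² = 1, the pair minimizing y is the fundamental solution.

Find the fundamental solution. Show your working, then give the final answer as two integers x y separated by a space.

√372 = [19; 3,2,12,2,3,38, …], period ℓ=6 (even) → k=5
a_0=19:  p_0=19·1+0=19,  q_0=19·0+1=1
a_1=3:  p_1=3·19+1=58,  q_1=3·1+0=3
…
a_4=2:  p_4=2·1678+135=3491,  q_4=2·87+7=181
a_5=3:  p_5=3·3491+1678=12151,  q_5=3·181+87=630
fundamental: x₁=12151, y₁=630  (since 147646801 − 372·396900 = 1)

12151 630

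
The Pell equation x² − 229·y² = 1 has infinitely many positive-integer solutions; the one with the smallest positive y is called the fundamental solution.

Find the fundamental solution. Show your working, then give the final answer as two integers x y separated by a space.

√229 → a₀=15, period (7,1,1,7,30); ℓ=5 odd so k=9
i=0: a=15 ⇒ p=15, q=1
…
i=4: a=7 ⇒ p=1710, q=113
i=5: a=30 ⇒ p=51527, q=3405
i=6: a=7 ⇒ p=362399, q=23948
…
i=8: a=1 ⇒ p=776325, q=51301
i=9: a=7 ⇒ p=5848201, q=386460
(x₁, y₁) = (5848201, 386460);  5848201² − 229·386460² = 1 ✓

5848201 386460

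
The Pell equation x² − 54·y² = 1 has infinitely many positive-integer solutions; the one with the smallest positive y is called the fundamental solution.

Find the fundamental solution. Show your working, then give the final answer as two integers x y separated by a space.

√54 → a₀=7, period (2,1,6,1,2,14); ℓ=6 even so k=5
i=0: a=7 ⇒ p=7, q=1
i=1: a=2 ⇒ p=15, q=2
i=2: a=1 ⇒ p=22, q=3
i=3: a=6 ⇒ p=147, q=20
i=4: a=1 ⇒ p=169, q=23
i=5: a=2 ⇒ p=485, q=66
→ (485, 66).  Check: 485²=235225, 54·66²=235224, difference 1.

485 66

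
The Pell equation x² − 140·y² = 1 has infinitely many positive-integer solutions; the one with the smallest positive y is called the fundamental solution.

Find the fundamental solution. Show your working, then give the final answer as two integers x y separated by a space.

71 6

d=140: √d = [11; 1,4,1,22] (ℓ=4, even), read p_3/q_3
i=0: a=11 ⇒ p=11, q=1
i=1: a=1 ⇒ p=12, q=1
i=2: a=4 ⇒ p=59, q=5
i=3: a=1 ⇒ p=71, q=6
→ (71, 6).  Check: 71²=5041, 140·6²=5040, difference 1.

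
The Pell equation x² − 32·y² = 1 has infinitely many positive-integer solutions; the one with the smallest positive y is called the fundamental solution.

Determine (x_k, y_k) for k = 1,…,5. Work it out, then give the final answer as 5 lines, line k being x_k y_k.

17 3
577 102
19601 3465
665857 117708
22619537 3998607

d=32: √d = [5; 1,1,1,10] (ℓ=4, even), read p_3/q_3
k=0  a_k=5  p_k/q_k = 5/1
k=1  a_k=1  p_k/q_k = 6/1
k=2  a_k=1  p_k/q_k = 11/2
k=3  a_k=1  p_k/q_k = 17/3
fundamental: x₁=17, y₁=3  (since 289 − 32·9 = 1)
(x_2, y_2) = (17·17 + 32·3·3, 17·3 + 3·17) = (577, 102)
(x_3, y_3) = (17·577 + 32·3·102, 17·102 + 3·577) = (19601, 3465)
(x_4, y_4) = (17·19601 + 32·3·3465, 17·3465 + 3·19601) = (665857, 117708)
(x_5, y_5) = (17·665857 + 32·3·117708, 17·117708 + 3·665857) = (22619537, 3998607)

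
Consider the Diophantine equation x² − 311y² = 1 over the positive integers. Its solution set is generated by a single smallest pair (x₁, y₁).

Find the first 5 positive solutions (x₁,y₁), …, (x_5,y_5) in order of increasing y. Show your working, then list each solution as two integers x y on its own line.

d=311: √d = [17; 1,1,1,2,1,…,1,1,34] (ℓ=16, even), read p_15/q_15
k=0  a_k=17  p_k/q_k = 17/1
…
k=3  a_k=1  p_k/q_k = 53/3
k=4  a_k=2  p_k/q_k = 141/8
…
k=6  a_k=6  p_k/q_k = 1305/74
…
k=14  a_k=1  p_k/q_k = 10724507/608131
k=15  a_k=1  p_k/q_k = 16883880/957397
→ (16883880, 957397).  Check: 16883880²=285065403854400, 311·957397²=285065403854399, difference 1.
n=2: (16883880,957397)∘(16883880,957397) = (16883880·16883880+311·957397·957397, 16883880·957397+957397·16883880) = (570130807708799,32329152120720)
n=3: (570130807708799,32329152120720)∘(16883880,957397) = (16883880·570130807708799+311·957397·32329152120720, 16883880·32329152120720+957397·570130807708799) = (19252040283316857636360,1091683049815963029803)
n=4: (19252040283316857636360,1091683049815963029803)∘(16883880,957397) = (16883880·19252040283316857636360+311·957397·1091683049815963029803, 16883880·1091683049815963029803+957397·19252040283316857636360) = (650098275797375082487964044801,36863691222253451430108430560)
n=5: (650098275797375082487964044801,36863691222253451430108430560)∘(16883880,957397) = (16883880·650098275797375082487964044801+311·957397·36863691222253451430108430560, 16883880·36863691222253451430108430560+957397·650098275797375082487964044801) = (21952362553539551163393489436611779400,1244804277907160115380508441163715797)

16883880 957397
570130807708799 32329152120720
19252040283316857636360 1091683049815963029803
650098275797375082487964044801 36863691222253451430108430560
21952362553539551163393489436611779400 1244804277907160115380508441163715797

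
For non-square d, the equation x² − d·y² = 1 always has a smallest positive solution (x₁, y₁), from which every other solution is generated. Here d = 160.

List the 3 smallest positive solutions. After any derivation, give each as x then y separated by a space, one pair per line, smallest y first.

721 57
1039681 82194
1499219281 118523691

√160 = [12; 1,1,1,5,1,1,1,24, …], period ℓ=8 (even) → k=7
step 0: (12, 1)  from 12·(1,0) + (0,1)
…
step 2: (25, 2)  from 1·(13,1) + (12,1)
step 3: (38, 3)  from 1·(25,2) + (13,1)
…
step 6: (468, 37)  from 1·(253,20) + (215,17)
step 7: (721, 57)  from 1·(468,37) + (253,20)
→ (721, 57).  Check: 721²=519841, 160·57²=519840, difference 1.
n=2: (721,57)∘(721,57) = (721·721+160·57·57, 721·57+57·721) = (1039681,82194)
n=3: (1039681,82194)∘(721,57) = (721·1039681+160·57·82194, 721·82194+57·1039681) = (1499219281,118523691)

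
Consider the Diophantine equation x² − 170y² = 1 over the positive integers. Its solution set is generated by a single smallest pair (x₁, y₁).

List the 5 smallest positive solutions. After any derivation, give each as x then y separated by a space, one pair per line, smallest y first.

339 26
229841 17628
155831859 11951758
105653770561 8103274296
71633100608499 5494008020930

√170 → a₀=13, period (26); ℓ=1 odd so k=1
a_0=13:  p_0=13·1+0=13,  q_0=13·0+1=1
a_1=26:  p_1=26·13+1=339,  q_1=26·1+0=26
→ (339, 26).  Check: 339²=114921, 170·26²=114920, difference 1.
n=2: (339,26)∘(339,26) = (339·339+170·26·26, 339·26+26·339) = (229841,17628)
n=3: (229841,17628)∘(339,26) = (339·229841+170·26·17628, 339·17628+26·229841) = (155831859,11951758)
n=4: (155831859,11951758)∘(339,26) = (339·155831859+170·26·11951758, 339·11951758+26·155831859) = (105653770561,8103274296)
n=5: (105653770561,8103274296)∘(339,26) = (339·105653770561+170·26·8103274296, 339·8103274296+26·105653770561) = (71633100608499,5494008020930)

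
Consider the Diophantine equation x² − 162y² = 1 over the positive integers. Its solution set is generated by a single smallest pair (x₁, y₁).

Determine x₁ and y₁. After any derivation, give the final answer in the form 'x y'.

d=162: √d = [12; 1,2,1,2,12,2,1,2,1,24] (ℓ=10, even), read p_9/q_9
k=0  a_k=12  p_k/q_k = 12/1
k=1  a_k=1  p_k/q_k = 13/1
…
k=5  a_k=12  p_k/q_k = 1731/136
k=6  a_k=2  p_k/q_k = 3602/283
…
k=8  a_k=2  p_k/q_k = 14268/1121
k=9  a_k=1  p_k/q_k = 19601/1540
fundamental: x₁=19601, y₁=1540  (since 384199201 − 162·2371600 = 1)

19601 1540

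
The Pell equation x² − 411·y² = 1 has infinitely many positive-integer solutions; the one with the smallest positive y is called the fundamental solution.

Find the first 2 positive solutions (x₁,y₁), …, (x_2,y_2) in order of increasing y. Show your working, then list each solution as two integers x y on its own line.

49730 2453
4946145799 243975380

√411 → a₀=20, period (3,1,1,1,19,1,1,1,3,40); ℓ=10 even so k=9
k=0  a_k=20  p_k/q_k = 20/1
k=1  a_k=3  p_k/q_k = 61/3
…
k=5  a_k=19  p_k/q_k = 4379/216
k=6  a_k=1  p_k/q_k = 4602/227
k=7  a_k=1  p_k/q_k = 8981/443
k=8  a_k=1  p_k/q_k = 13583/670
k=9  a_k=3  p_k/q_k = 49730/2453
→ (49730, 2453).  Check: 49730²=2473072900, 411·2453²=2473072899, difference 1.
n=2: (49730,2453)∘(49730,2453) = (49730·49730+411·2453·2453, 49730·2453+2453·49730) = (4946145799,243975380)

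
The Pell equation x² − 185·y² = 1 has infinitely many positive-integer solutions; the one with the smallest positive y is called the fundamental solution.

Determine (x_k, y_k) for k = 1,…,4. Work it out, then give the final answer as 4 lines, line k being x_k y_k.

d=185: √d = [13; 1,1,1,1,26] (ℓ=5, odd), read p_9/q_9
step 0: (13, 1)  from 13·(1,0) + (0,1)
step 1: (14, 1)  from 1·(13,1) + (1,0)
step 2: (27, 2)  from 1·(14,1) + (13,1)
step 3: (41, 3)  from 1·(27,2) + (14,1)
step 4: (68, 5)  from 1·(41,3) + (27,2)
step 5: (1809, 133)  from 26·(68,5) + (41,3)
step 6: (1877, 138)  from 1·(1809,133) + (68,5)
…
step 8: (5563, 409)  from 1·(3686,271) + (1877,138)
step 9: (9249, 680)  from 1·(5563,409) + (3686,271)
fundamental: x₁=9249, y₁=680  (since 85544001 − 185·462400 = 1)
(9249+680√185)^2 = 171088001 + 12578640√185
(9249+680√185)^3 = 3164785833249 + 232679682040√185
(9249+680√185)^4 = 58542208172352001 + 4304108745797280√185

9249 680
171088001 12578640
3164785833249 232679682040
58542208172352001 4304108745797280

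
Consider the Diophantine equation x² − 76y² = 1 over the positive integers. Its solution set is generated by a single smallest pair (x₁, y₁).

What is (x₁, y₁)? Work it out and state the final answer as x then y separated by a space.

57799 6630

[8; 1,2,1,1,5,4,5,1,1,2,1,16] for √76; ℓ=12 ⇒ convergent index 11
a_0=8:  p_0=8·1+0=8,  q_0=8·0+1=1
…
a_3=1:  p_3=1·26+9=35,  q_3=1·3+1=4
…
a_8=1:  p_8=1·7445+1421=8866,  q_8=1·854+163=1017
…
a_10=2:  p_10=2·16311+8866=41488,  q_10=2·1871+1017=4759
a_11=1:  p_11=1·41488+16311=57799,  q_11=1·4759+1871=6630
→ (57799, 6630).  Check: 57799²=3340724401, 76·6630²=3340724400, difference 1.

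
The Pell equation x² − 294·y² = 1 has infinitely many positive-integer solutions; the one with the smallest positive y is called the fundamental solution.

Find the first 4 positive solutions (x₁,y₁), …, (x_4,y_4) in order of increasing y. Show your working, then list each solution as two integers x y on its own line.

[17; 6,1,4,1,6,34] for √294; ℓ=6 ⇒ convergent index 5
a_0=17:  p_0=17·1+0=17,  q_0=17·0+1=1
a_1=6:  p_1=6·17+1=103,  q_1=6·1+0=6
…
a_4=1:  p_4=1·583+120=703,  q_4=1·34+7=41
a_5=6:  p_5=6·703+583=4801,  q_5=6·41+34=280
→ (4801, 280).  Check: 4801²=23049601, 294·280²=23049600, difference 1.
(x_2, y_2) = (4801·4801 + 294·280·280, 4801·280 + 280·4801) = (46099201, 2688560)
(x_3, y_3) = (4801·46099201 + 294·280·2688560, 4801·2688560 + 280·46099201) = (442644523201, 25815552840)
(x_4, y_4) = (4801·442644523201 + 294·280·25815552840, 4801·25815552840 + 280·442644523201) = (4250272665676801, 247880935681120)

4801 280
46099201 2688560
442644523201 25815552840
4250272665676801 247880935681120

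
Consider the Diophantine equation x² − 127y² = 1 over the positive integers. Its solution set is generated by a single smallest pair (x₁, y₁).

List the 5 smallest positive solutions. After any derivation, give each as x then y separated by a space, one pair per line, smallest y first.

4730624 419775
44757606858751 3971595379200
423462818377139450624 37576248838264821825
4006486743445029115330560001 355518209168531397366758400
37906364688445371364544653008890624 3363645945459311770024609913661375

[11; 3,1,2,2,7,11,7,2,2,1,3,22] for √127; ℓ=12 ⇒ convergent index 11
k=0  a_k=11  p_k/q_k = 11/1
…
k=2  a_k=1  p_k/q_k = 45/4
…
k=9  a_k=2  p_k/q_k = 906941/80478
k=10  a_k=1  p_k/q_k = 1274561/113099
k=11  a_k=3  p_k/q_k = 4730624/419775
(x₁, y₁) = (4730624, 419775);  4730624² − 127·419775² = 1 ✓
(4730624+419775√127)^2 = 44757606858751 + 3971595379200√127
(4730624+419775√127)^3 = 423462818377139450624 + 37576248838264821825√127
(4730624+419775√127)^4 = 4006486743445029115330560001 + 355518209168531397366758400√127
(4730624+419775√127)^5 = 37906364688445371364544653008890624 + 3363645945459311770024609913661375√127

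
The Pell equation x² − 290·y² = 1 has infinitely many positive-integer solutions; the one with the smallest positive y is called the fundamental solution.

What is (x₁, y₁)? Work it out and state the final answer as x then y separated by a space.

√290 = [17; 34, …], period ℓ=1 (odd) → k=1
step 0: (17, 1)  from 17·(1,0) + (0,1)
step 1: (579, 34)  from 34·(17,1) + (1,0)
fundamental: x₁=579, y₁=34  (since 335241 − 290·1156 = 1)

579 34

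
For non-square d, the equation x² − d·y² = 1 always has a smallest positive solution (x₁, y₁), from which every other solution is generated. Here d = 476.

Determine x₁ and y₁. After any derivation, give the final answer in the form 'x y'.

√476 = [21; 1,4,2,10,2,4,1,42, …], period ℓ=8 (even) → k=7
step 0: (21, 1)  from 21·(1,0) + (0,1)
step 1: (22, 1)  from 1·(21,1) + (1,0)
step 2: (109, 5)  from 4·(22,1) + (21,1)
step 3: (240, 11)  from 2·(109,5) + (22,1)
step 4: (2509, 115)  from 10·(240,11) + (109,5)
step 5: (5258, 241)  from 2·(2509,115) + (240,11)
step 6: (23541, 1079)  from 4·(5258,241) + (2509,115)
step 7: (28799, 1320)  from 1·(23541,1079) + (5258,241)
→ (28799, 1320).  Check: 28799²=829382401, 476·1320²=829382400, difference 1.

28799 1320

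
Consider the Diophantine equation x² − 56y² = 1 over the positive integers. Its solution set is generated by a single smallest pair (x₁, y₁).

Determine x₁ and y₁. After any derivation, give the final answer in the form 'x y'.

15 2

d=56: √d = [7; 2,14] (ℓ=2, even), read p_1/q_1
i=0: a=7 ⇒ p=7, q=1
i=1: a=2 ⇒ p=15, q=2
(x₁, y₁) = (15, 2);  15² − 56·2² = 1 ✓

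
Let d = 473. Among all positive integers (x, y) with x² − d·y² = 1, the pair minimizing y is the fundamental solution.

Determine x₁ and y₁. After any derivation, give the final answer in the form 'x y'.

d=473: √d = [21; 1,2,1,42] (ℓ=4, even), read p_3/q_3
a_0=21:  p_0=21·1+0=21,  q_0=21·0+1=1
…
a_2=2:  p_2=2·22+21=65,  q_2=2·1+1=3
a_3=1:  p_3=1·65+22=87,  q_3=1·3+1=4
fundamental: x₁=87, y₁=4  (since 7569 − 473·16 = 1)

87 4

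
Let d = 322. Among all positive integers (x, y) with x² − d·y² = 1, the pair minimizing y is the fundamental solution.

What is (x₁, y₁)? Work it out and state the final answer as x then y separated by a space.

323 18

√322 → a₀=17, period (1,16,1,34); ℓ=4 even so k=3
a_0=17:  p_0=17·1+0=17,  q_0=17·0+1=1
a_1=1:  p_1=1·17+1=18,  q_1=1·1+0=1
a_2=16:  p_2=16·18+17=305,  q_2=16·1+1=17
a_3=1:  p_3=1·305+18=323,  q_3=1·17+1=18
→ (323, 18).  Check: 323²=104329, 322·18²=104328, difference 1.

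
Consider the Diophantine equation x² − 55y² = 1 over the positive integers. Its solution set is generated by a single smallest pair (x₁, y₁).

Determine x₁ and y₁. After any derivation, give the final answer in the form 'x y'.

d=55: √d = [7; 2,2,2,14] (ℓ=4, even), read p_3/q_3
i=0: a=7 ⇒ p=7, q=1
i=1: a=2 ⇒ p=15, q=2
i=2: a=2 ⇒ p=37, q=5
i=3: a=2 ⇒ p=89, q=12
fundamental: x₁=89, y₁=12  (since 7921 − 55·144 = 1)

89 12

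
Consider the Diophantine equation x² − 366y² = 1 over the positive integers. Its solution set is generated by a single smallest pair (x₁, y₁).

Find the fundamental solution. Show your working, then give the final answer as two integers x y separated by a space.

907925 47458

√366 = [19; 7,1,1,1,2,12,2,1,1,1,7,38, …], period ℓ=12 (even) → k=11
step 0: (19, 1)  from 19·(1,0) + (0,1)
step 1: (134, 7)  from 7·(19,1) + (1,0)
step 2: (153, 8)  from 1·(134,7) + (19,1)
…
step 5: (1167, 61)  from 2·(440,23) + (287,15)
step 6: (14444, 755)  from 12·(1167,61) + (440,23)
step 7: (30055, 1571)  from 2·(14444,755) + (1167,61)
…
step 9: (74554, 3897)  from 1·(44499,2326) + (30055,1571)
step 10: (119053, 6223)  from 1·(74554,3897) + (44499,2326)
step 11: (907925, 47458)  from 7·(119053,6223) + (74554,3897)
(x₁, y₁) = (907925, 47458);  907925² − 366·47458² = 1 ✓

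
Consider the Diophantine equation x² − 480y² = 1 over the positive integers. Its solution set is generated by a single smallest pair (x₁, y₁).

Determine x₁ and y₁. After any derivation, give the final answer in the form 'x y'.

[21; 1,9,1,42] for √480; ℓ=4 ⇒ convergent index 3
i=0: a=21 ⇒ p=21, q=1
i=1: a=1 ⇒ p=22, q=1
i=2: a=9 ⇒ p=219, q=10
i=3: a=1 ⇒ p=241, q=11
fundamental: x₁=241, y₁=11  (since 58081 − 480·121 = 1)

241 11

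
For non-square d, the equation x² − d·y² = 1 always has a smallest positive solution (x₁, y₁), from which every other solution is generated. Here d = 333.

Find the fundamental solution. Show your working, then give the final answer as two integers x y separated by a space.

73 4

[18; 4,36] for √333; ℓ=2 ⇒ convergent index 1
k=0  a_k=18  p_k/q_k = 18/1
k=1  a_k=4  p_k/q_k = 73/4
(x₁, y₁) = (73, 4);  73² − 333·4² = 1 ✓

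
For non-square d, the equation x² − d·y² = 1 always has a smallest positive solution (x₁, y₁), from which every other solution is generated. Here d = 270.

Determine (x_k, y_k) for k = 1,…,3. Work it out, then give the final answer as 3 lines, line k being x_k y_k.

d=270: √d = [16; 2,3,6,3,2,32] (ℓ=6, even), read p_5/q_5
k=0  a_k=16  p_k/q_k = 16/1
k=1  a_k=2  p_k/q_k = 33/2
k=2  a_k=3  p_k/q_k = 115/7
…
k=4  a_k=3  p_k/q_k = 2284/139
k=5  a_k=2  p_k/q_k = 5291/322
(x₁, y₁) = (5291, 322);  5291² − 270·322² = 1 ✓
n=2: (5291,322)∘(5291,322) = (5291·5291+270·322·322, 5291·322+322·5291) = (55989361,3407404)
n=3: (55989361,3407404)∘(5291,322) = (5291·55989361+270·322·3407404, 5291·3407404+322·55989361) = (592479412811,36057148806)

5291 322
55989361 3407404
592479412811 36057148806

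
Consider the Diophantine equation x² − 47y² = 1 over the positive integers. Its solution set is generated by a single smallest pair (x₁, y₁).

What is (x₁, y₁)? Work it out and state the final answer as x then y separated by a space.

48 7

√47 → a₀=6, period (1,5,1,12); ℓ=4 even so k=3
step 0: (6, 1)  from 6·(1,0) + (0,1)
…
step 2: (41, 6)  from 5·(7,1) + (6,1)
step 3: (48, 7)  from 1·(41,6) + (7,1)
→ (48, 7).  Check: 48²=2304, 47·7²=2303, difference 1.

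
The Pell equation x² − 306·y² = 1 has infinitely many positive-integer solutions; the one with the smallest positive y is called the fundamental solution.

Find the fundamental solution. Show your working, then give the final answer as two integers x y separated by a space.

35 2

d=306: √d = [17; 2,34] (ℓ=2, even), read p_1/q_1
k=0  a_k=17  p_k/q_k = 17/1
k=1  a_k=2  p_k/q_k = 35/2
→ (35, 2).  Check: 35²=1225, 306·2²=1224, difference 1.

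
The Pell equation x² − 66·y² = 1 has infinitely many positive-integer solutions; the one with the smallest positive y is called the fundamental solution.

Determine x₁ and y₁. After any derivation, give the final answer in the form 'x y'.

d=66: √d = [8; 8,16] (ℓ=2, even), read p_1/q_1
step 0: (8, 1)  from 8·(1,0) + (0,1)
step 1: (65, 8)  from 8·(8,1) + (1,0)
fundamental: x₁=65, y₁=8  (since 4225 − 66·64 = 1)

65 8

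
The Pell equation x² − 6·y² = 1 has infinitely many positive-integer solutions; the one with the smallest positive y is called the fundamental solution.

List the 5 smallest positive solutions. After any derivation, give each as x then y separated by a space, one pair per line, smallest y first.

5 2
49 20
485 198
4801 1960
47525 19402

√6 → a₀=2, period (2,4); ℓ=2 even so k=1
step 0: (2, 1)  from 2·(1,0) + (0,1)
step 1: (5, 2)  from 2·(2,1) + (1,0)
fundamental: x₁=5, y₁=2  (since 25 − 6·4 = 1)
(5+2√6)^2 = 49 + 20√6
(5+2√6)^3 = 485 + 198√6
(5+2√6)^4 = 4801 + 1960√6
(5+2√6)^5 = 47525 + 19402√6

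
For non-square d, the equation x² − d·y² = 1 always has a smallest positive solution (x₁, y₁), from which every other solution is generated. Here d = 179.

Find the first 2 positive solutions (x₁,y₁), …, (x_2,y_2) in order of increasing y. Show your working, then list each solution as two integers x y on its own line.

√179 → a₀=13, period (2,1,1,1,3,…,1,2,26); ℓ=14 even so k=13
k=0  a_k=13  p_k/q_k = 13/1
k=1  a_k=2  p_k/q_k = 27/2
…
k=3  a_k=1  p_k/q_k = 67/5
k=4  a_k=1  p_k/q_k = 107/8
…
k=12  a_k=1  p_k/q_k = 1588459/118727
k=13  a_k=2  p_k/q_k = 4190210/313191
→ (4190210, 313191).  Check: 4190210²=17557859844100, 179·313191²=17557859844099, difference 1.
(x_2, y_2) = (4190210·4190210 + 179·313191·313191, 4190210·313191 + 313191·4190210) = (35115719688199, 2624672120220)

4190210 313191
35115719688199 2624672120220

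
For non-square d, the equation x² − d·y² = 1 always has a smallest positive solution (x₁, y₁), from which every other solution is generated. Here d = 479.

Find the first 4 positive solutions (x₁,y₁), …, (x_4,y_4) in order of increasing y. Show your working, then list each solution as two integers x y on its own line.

2989440 136591
17873503027199 816661198080
106863529779256567680 4882719303976413809
638924220926583633867571201 29193192792157684333155840

√479 → a₀=21, period (1,7,1,3,2,21,2,3,1,7,1,42); ℓ=12 even so k=11
k=0  a_k=21  p_k/q_k = 21/1
k=1  a_k=1  p_k/q_k = 22/1
k=2  a_k=7  p_k/q_k = 175/8
k=3  a_k=1  p_k/q_k = 197/9
…
k=5  a_k=2  p_k/q_k = 1729/79
k=6  a_k=21  p_k/q_k = 37075/1694
…
k=8  a_k=3  p_k/q_k = 264712/12095
…
k=10  a_k=7  p_k/q_k = 2648849/121029
k=11  a_k=1  p_k/q_k = 2989440/136591
→ (2989440, 136591).  Check: 2989440²=8936751513600, 479·136591²=8936751513599, difference 1.
(2989440+136591√479)^2 = 17873503027199 + 816661198080√479
(2989440+136591√479)^3 = 106863529779256567680 + 4882719303976413809√479
(2989440+136591√479)^4 = 638924220926583633867571201 + 29193192792157684333155840√479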